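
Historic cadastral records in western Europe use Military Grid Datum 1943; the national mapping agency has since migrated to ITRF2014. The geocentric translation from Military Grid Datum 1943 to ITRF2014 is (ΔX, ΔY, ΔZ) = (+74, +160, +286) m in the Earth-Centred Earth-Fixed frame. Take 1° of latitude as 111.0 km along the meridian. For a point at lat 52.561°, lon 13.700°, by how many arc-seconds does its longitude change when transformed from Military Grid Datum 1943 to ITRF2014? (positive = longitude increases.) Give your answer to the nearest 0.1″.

Δλ = 7.4″

sin φ = 0.794001, cos φ = 0.607916, sin λ = 0.236838, cos λ = 0.971549.
East component: ΔE = −sin λ·ΔX + cos λ·ΔY = −(0.236838)(74) + (0.971549)(160) = 137.92 m.
1° of latitude spans 111000 m; at latitude φ, 1° of longitude spans that × cos φ = 67478.7 m, so Δλ = 137.92 / 67478.7 × 3600 = 7.358″.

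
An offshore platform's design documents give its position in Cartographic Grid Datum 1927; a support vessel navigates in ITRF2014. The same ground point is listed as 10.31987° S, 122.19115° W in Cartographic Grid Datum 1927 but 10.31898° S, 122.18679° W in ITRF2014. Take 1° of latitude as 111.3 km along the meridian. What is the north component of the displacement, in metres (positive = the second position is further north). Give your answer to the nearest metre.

Δφ = -10.31898° − -10.31987° = +0.00089°; Δλ = -122.18679° − -122.19115° = +0.00436°.
ΔN = Δφ × 111300 = 99.1 m; ΔE = Δλ × 111300 × cos(-10.31987°) = +0.00436 × 111300 × 0.983823 = 477.4 m.

ΔN = 99 m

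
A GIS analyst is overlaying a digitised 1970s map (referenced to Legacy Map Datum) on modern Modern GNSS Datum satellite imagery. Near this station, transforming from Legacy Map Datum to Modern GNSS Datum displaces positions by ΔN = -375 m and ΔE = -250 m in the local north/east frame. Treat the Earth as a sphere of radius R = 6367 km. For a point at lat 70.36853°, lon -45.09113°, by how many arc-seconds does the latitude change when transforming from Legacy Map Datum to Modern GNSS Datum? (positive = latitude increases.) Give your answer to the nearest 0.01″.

On a sphere of radius R, 1 rad of latitude = R, so Δφ = ΔN / R = -375.0 / 6367000 = -5.8897e-05 rad = -12.148″.

Δφ = -12.15″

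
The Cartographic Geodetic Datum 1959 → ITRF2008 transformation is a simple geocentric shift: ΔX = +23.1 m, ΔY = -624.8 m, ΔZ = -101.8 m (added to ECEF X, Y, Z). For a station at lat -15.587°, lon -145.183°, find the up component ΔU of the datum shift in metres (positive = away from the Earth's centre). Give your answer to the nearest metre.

ΔU = 353 m

At φ = -15.587°, λ = -145.183°: sin φ = -0.268701, cos φ = 0.963224, sin λ = -0.570957, cos λ = -0.820980.
ΔU = cos φ cos λ·ΔX + cos φ sin λ·ΔY + sin φ·ΔZ = (0.963224)(-0.820980)(23.1) + (0.963224)(-0.570957)(-624.8) + (-0.268701)(-101.8) = 352.70 m.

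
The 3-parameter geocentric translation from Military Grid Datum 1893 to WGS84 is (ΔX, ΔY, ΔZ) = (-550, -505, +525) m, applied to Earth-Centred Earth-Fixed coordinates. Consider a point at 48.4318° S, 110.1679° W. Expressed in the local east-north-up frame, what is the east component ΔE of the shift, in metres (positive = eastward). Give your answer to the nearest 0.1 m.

At φ = -48.4318°, λ = -110.1679°: sin φ = -0.748166, cos φ = 0.663511, sin λ = -0.938686, cos λ = -0.344772.
ΔE = −sin λ·ΔX + cos λ·ΔY = −(-0.938686)·(-550) + (-0.344772)·(-505) = -342.17 m.

ΔE = -342.2 m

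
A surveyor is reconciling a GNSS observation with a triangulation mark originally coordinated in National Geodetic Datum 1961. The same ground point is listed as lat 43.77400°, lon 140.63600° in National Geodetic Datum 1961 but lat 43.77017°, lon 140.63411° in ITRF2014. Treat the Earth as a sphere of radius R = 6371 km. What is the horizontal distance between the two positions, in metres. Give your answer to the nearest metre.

452 m

Δφ = 43.77017° − 43.77400° = -0.00383°; Δλ = 140.63411° − 140.63600° = -0.00189°.
1° along a meridian = πR/180 = 111195 m.
ΔN = Δφ × 111195 = -425.9 m; ΔE = Δλ × 111195 × cos(43.77400°) = -0.00189 × 111195 × 0.722074 = -151.7 m.
Distance = √(ΔE² + ΔN²) = √((-151.7)² + (-425.9)²) = 452.1 m.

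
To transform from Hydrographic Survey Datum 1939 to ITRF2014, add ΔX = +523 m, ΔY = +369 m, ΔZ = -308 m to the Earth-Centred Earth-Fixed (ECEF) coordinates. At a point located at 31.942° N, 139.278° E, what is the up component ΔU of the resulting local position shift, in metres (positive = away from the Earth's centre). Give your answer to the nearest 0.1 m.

ΔU = -295.0 m

The local up (radial) axis is (cos φ cos λ, cos φ sin λ, sin φ), giving ΔU = -336.356 + 204.281 − 162.951 = -295.03 m.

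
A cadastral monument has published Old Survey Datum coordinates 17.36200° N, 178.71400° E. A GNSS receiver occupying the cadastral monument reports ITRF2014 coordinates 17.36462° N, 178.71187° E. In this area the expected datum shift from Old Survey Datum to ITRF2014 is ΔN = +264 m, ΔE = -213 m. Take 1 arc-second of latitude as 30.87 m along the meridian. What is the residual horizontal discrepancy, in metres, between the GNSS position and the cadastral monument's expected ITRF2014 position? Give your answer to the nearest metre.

30 m

Observed coordinate differences: Δφ = +0.00262°, Δλ = -0.00213°.
Converting to metres (1° lat = 111132 m, cos φ = 0.954438): observed ΔN = 291.2 m, observed ΔE = -225.9 m.
Subtracting the expected shift leaves a residual of 291.2 − (264) = 27.2 m north and -225.9 − (-213) = -12.9 m east.
Residual distance = √(27.2² + (-12.9)²) = 30.1 m.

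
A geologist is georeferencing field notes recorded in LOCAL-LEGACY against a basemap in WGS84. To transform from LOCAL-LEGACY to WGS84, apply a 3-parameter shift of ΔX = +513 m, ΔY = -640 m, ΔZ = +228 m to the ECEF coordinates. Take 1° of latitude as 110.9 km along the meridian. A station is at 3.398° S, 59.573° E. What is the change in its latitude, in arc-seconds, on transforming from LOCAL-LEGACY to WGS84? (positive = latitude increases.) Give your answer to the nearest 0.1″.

sin φ = -0.059272, cos φ = 0.998242, sin λ = 0.862275, cos λ = 0.506440.
North component: ΔN = −sin φ cos λ·ΔX − sin φ sin λ·ΔY + cos φ·ΔZ = −(-0.059272)(0.506440)(513) − (-0.059272)(0.862275)(-640) + (0.998242)(228) = 210.29 m.
1° of latitude spans 110900 m, so Δφ = 210.29 / 110900 × 3600 = 6.826″.

Δφ = 6.8″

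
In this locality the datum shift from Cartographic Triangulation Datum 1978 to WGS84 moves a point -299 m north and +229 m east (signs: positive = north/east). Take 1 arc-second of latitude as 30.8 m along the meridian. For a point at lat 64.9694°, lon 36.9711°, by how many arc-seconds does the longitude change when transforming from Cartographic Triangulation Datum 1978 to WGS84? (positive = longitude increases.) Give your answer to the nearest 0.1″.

At latitude 64.9694°, cos φ = 0.423102.
1″ of longitude at this latitude = 30.80 × cos φ = 13.0315 m, so Δλ = 229.0 / 13.0315 = 17.573″.

Δλ = 17.6″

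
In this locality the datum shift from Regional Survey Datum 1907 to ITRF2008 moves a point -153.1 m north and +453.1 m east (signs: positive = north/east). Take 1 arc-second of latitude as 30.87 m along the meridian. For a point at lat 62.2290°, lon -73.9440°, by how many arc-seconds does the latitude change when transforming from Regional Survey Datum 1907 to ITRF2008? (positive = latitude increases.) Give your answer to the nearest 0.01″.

Δφ = -4.96″

1″ of latitude = 30.87 m, so Δφ = -153.1 / 30.87 = -4.960″.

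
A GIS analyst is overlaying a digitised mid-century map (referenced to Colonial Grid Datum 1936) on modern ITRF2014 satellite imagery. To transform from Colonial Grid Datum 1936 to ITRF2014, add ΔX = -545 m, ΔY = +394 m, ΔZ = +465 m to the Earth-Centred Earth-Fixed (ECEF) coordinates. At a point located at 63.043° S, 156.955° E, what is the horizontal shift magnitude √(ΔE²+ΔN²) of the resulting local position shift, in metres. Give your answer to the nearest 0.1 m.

809.2 m

The local east axis at (φ, λ) is (−sin λ, cos λ, 0), so ΔE = −sin(156.955°)·(-545) + cos(156.955°)·394 = -149.22 m.
The local north axis is (−sin φ cos λ, −sin φ sin λ, cos φ), giving ΔN = 447.017 + 137.475 + 210.795 = 795.29 m.
Horizontal magnitude = √(ΔE² + ΔN²) = √((-149.22)² + 795.29²) = 809.16 m.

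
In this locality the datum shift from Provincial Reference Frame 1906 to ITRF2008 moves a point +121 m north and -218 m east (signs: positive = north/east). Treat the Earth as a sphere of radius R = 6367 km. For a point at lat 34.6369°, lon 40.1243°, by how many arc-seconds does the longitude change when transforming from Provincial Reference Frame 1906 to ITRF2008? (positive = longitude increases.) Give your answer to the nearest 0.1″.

Δλ = -8.6″

At latitude 34.6369°, cos φ = 0.822770.
One radian of longitude at latitude φ spans R cos φ, so Δλ = ΔE / (R cos φ) = -218.0 / (6367000 × 0.822770) = -4.1614e-05 rad = -8.584″.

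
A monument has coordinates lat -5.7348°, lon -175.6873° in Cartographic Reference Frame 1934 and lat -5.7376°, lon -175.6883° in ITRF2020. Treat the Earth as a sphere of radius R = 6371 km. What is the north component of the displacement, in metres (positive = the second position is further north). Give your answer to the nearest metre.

ΔN = -311 m

Δφ = -5.7376° − -5.7348° = -0.0028°; Δλ = -175.6883° − -175.6873° = -0.0010°.
1° along a meridian = πR/180 = 111195 m.
ΔN = Δφ × 111195 = -311.3 m; ΔE = Δλ × 111195 × cos(-5.7348°) = -0.0010 × 111195 × 0.994995 = -110.6 m.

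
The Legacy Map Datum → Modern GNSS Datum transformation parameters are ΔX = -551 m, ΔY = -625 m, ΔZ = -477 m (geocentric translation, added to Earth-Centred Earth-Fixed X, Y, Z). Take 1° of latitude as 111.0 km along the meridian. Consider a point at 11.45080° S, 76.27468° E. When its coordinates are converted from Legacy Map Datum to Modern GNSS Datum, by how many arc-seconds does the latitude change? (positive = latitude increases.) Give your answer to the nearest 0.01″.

sin φ = -0.198526, cos φ = 0.980096, sin λ = 0.971444, cos λ = 0.237267.
North component: ΔN = −sin φ cos λ·ΔX − sin φ sin λ·ΔY + cos φ·ΔZ = −(-0.198526)(0.237267)(-551) − (-0.198526)(0.971444)(-625) + (0.980096)(-477) = -614.00 m.
1° of latitude spans 111000 m, so Δφ = -614.00 / 111000 × 3600 = -19.913″.

Δφ = -19.91″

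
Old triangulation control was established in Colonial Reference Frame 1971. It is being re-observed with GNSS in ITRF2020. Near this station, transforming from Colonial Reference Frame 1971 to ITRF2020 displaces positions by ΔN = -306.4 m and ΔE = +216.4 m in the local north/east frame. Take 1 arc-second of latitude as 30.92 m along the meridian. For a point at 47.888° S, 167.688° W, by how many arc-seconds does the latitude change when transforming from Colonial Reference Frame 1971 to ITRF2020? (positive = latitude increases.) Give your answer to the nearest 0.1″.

Δφ = -9.9″

1″ of latitude = 30.92 m, so Δφ = -306.4 / 30.92 = -9.909″.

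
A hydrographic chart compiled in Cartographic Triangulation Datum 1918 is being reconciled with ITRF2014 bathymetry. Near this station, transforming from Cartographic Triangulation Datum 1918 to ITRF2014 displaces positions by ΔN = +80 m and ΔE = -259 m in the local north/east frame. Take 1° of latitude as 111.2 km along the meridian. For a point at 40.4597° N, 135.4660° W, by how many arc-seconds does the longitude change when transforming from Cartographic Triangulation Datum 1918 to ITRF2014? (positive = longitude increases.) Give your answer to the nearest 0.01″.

At latitude 40.4597°, cos φ = 0.760863.
1° of longitude at this latitude = 111.2 × cos φ = 84.61 km, so Δλ = -259.0 / 84607.9 = -0.0030612° = -11.020″.

Δλ = -11.02″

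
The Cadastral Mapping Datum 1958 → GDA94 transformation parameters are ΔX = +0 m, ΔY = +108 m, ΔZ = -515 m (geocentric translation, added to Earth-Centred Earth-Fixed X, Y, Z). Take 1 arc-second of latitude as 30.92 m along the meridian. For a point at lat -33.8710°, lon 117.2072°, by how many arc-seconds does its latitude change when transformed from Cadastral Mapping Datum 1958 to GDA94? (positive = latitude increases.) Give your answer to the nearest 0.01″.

Δφ = -12.10″

sin φ = -0.557325, cos φ = 0.830294, sin λ = 0.889359, cos λ = -0.457210.
North component: ΔN = −sin φ cos λ·ΔX − sin φ sin λ·ΔY + cos φ·ΔZ = −(-0.557325)(-0.457210)(0) − (-0.557325)(0.889359)(108) + (0.830294)(-515) = -374.07 m.
1° of latitude spans 3600 × 30.92 = 111312 m, so Δφ = -374.07 / 111312 × 3600 = -12.098″.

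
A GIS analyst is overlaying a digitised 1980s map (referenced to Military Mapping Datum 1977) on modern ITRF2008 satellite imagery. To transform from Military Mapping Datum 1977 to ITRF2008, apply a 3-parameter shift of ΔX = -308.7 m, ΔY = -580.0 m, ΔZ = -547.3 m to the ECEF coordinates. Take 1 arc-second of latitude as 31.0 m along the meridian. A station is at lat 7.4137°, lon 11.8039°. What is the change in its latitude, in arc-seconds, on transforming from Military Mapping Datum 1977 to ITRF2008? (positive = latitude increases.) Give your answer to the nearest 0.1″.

sin φ = 0.129033, cos φ = 0.991640, sin λ = 0.204563, cos λ = 0.978853.
North component: ΔN = −sin φ cos λ·ΔX − sin φ sin λ·ΔY + cos φ·ΔZ = −(0.129033)(0.978853)(-308.7) − (0.129033)(0.204563)(-580.0) + (0.991640)(-547.3) = -488.43 m.
1° of latitude spans 3600 × 31.00 = 111600 m, so Δφ = -488.43 / 111600 × 3600 = -15.756″.

Δφ = -15.8″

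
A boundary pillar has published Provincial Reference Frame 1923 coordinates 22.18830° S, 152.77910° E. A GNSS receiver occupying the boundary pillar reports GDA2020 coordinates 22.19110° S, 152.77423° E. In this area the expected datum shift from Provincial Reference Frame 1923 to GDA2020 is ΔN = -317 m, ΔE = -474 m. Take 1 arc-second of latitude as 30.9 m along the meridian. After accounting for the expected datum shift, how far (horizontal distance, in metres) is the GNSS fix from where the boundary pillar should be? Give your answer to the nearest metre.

28 m

Observed coordinate differences: Δφ = -0.00280°, Δλ = -0.00487°.
Converting to metres (1° lat = 111240 m, cos φ = 0.925948): observed ΔN = -311.5 m, observed ΔE = -501.6 m.
Subtracting the expected shift leaves a residual of -311.5 − (-317) = 5.5 m north and -501.6 − (-474) = -27.6 m east.
Residual distance = √(5.5² + (-27.6)²) = 28.2 m.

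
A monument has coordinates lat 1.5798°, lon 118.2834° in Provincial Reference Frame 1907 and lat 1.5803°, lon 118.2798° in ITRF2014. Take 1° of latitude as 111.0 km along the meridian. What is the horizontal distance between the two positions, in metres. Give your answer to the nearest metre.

Δφ = 1.5803° − 1.5798° = +0.0005°; Δλ = 118.2798° − 118.2834° = -0.0036°.
ΔN = Δφ × 111000 = 55.5 m; ΔE = Δλ × 111000 × cos(1.5798°) = -0.0036 × 111000 × 0.999620 = -399.4 m.
Distance = √(ΔE² + ΔN²) = √((-399.4)² + 55.5²) = 403.3 m.

403 m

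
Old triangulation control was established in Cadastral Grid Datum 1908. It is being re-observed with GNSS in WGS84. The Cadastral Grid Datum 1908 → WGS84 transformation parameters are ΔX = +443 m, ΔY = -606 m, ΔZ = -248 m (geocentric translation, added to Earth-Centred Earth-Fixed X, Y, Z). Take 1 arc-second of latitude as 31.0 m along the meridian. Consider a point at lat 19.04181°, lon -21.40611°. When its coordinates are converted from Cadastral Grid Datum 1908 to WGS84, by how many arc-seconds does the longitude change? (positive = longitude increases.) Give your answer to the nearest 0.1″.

Δλ = -13.7″

sin φ = 0.326258, cos φ = 0.945281, sin λ = -0.364976, cos λ = 0.931017.
East component: ΔE = −sin λ·ΔX + cos λ·ΔY = −(-0.364976)(443) + (0.931017)(-606) = -402.51 m.
1° of latitude spans 3600 × 31.00 = 111600 m; at latitude φ, 1° of longitude spans that × cos φ = 105493.3 m, so Δλ = -402.51 / 105493.3 × 3600 = -13.736″.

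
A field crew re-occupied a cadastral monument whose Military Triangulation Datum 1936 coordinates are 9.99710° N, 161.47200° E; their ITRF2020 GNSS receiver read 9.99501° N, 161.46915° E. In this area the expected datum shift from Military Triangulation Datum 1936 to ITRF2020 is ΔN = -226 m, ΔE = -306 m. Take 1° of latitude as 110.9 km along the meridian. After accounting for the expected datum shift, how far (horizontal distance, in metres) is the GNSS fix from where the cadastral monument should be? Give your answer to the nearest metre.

8 m

Observed coordinate differences: Δφ = -0.00209°, Δλ = -0.00285°.
Converting to metres (1° lat = 110900 m, cos φ = 0.984817): observed ΔN = -231.8 m, observed ΔE = -311.3 m.
Subtracting the expected shift leaves a residual of -231.8 − (-226) = -5.8 m north and -311.3 − (-306) = -5.3 m east.
Residual distance = √((-5.8)² + (-5.3)²) = 7.8 m.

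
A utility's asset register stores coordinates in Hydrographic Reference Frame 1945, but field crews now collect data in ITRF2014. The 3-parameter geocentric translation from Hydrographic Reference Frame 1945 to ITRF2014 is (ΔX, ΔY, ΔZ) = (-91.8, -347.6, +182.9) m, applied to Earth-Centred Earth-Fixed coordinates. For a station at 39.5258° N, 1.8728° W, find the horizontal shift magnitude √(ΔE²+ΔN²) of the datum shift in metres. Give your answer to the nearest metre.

400 m

At φ = 39.5258°, λ = -1.8728°: sin φ = 0.636426, cos φ = 0.771338, sin λ = -0.032681, cos λ = 0.999466.
ΔE = −sin λ·ΔX + cos λ·ΔY = −(-0.032681)·(-91.8) + (0.999466)·(-347.6) = -350.41 m.
ΔN = −sin φ cos λ·ΔX − sin φ sin λ·ΔY + cos φ·ΔZ = −(0.636426)(0.999466)(-91.8) − (0.636426)(-0.032681)(-347.6) + (0.771338)(182.9) = 192.24 m.
Horizontal magnitude = √(ΔE² + ΔN²) = √((-350.41)² + 192.24²) = 399.68 m.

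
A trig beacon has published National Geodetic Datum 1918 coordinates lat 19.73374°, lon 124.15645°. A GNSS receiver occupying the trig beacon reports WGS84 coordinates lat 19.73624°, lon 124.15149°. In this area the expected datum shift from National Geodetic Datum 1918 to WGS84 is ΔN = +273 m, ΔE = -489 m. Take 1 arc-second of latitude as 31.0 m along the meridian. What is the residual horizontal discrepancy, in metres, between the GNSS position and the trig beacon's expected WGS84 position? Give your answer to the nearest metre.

Observed coordinate differences: Δφ = +0.00250°, Δλ = -0.00496°.
Converting to metres (1° lat = 111600 m, cos φ = 0.941272): observed ΔN = 279.0 m, observed ΔE = -521.0 m.
Subtracting the expected shift leaves a residual of 279.0 − (273) = 6.0 m north and -521.0 − (-489) = -32.0 m east.
Residual distance = √(6.0² + (-32.0)²) = 32.6 m.

33 m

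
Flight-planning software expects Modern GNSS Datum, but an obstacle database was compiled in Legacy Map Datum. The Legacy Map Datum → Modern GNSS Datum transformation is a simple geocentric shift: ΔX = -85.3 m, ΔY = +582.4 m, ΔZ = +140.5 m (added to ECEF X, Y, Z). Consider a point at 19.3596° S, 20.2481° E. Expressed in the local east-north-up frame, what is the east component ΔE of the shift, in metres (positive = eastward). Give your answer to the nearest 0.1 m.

ΔE = 575.9 m

The local east axis at (φ, λ) is (−sin λ, cos λ, 0), so ΔE = −sin(20.2481°)·(-85.3) + cos(20.2481°)·582.4 = 575.93 m.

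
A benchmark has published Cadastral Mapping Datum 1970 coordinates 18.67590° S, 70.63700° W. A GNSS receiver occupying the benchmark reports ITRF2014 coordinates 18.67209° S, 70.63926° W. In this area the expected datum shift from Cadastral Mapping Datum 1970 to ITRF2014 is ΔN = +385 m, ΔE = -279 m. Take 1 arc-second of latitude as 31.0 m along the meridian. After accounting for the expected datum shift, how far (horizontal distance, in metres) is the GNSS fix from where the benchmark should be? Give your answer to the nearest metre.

Observed coordinate differences: Δφ = +0.00381°, Δλ = -0.00226°.
Converting to metres (1° lat = 111600 m, cos φ = 0.947345): observed ΔN = 425.2 m, observed ΔE = -238.9 m.
Subtracting the expected shift leaves a residual of 425.2 − (385) = 40.2 m north and -238.9 − (-279) = 40.1 m east.
Residual distance = √(40.2² + 40.1²) = 56.8 m.

57 m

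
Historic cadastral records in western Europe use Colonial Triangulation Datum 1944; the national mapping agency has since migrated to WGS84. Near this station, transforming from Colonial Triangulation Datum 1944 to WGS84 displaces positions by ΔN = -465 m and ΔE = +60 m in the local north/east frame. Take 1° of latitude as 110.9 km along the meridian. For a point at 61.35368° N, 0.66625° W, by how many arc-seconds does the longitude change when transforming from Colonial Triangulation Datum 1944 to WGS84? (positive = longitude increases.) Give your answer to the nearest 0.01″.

At latitude 61.35368°, cos φ = 0.479401.
1° of longitude at this latitude = 110.9 × cos φ = 53.17 km, so Δλ = 60.0 / 53165.6 = 0.0011285° = 4.063″.

Δλ = 4.06″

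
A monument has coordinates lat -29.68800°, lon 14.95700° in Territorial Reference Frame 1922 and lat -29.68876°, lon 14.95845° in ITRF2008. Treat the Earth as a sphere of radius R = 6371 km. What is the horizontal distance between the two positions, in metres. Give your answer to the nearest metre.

164 m

Δφ = -29.68876° − -29.68800° = -0.00076°; Δλ = 14.95845° − 14.95700° = +0.00145°.
1° along a meridian = πR/180 = 111195 m.
ΔN = Δφ × 111195 = -84.5 m; ΔE = Δλ × 111195 × cos(-29.68800°) = +0.00145 × 111195 × 0.868735 = 140.1 m.
Distance = √(ΔE² + ΔN²) = √(140.1² + (-84.5)²) = 163.6 m.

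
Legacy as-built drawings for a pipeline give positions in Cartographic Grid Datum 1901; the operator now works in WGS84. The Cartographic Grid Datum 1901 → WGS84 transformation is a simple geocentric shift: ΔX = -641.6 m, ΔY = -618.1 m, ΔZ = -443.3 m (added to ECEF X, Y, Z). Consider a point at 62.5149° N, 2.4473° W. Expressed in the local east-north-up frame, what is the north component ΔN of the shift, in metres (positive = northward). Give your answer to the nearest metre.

ΔN = 341 m

The local north axis is (−sin φ cos λ, −sin φ sin λ, cos φ), giving ΔN = 568.664 − 23.414 − 204.591 = 340.66 m.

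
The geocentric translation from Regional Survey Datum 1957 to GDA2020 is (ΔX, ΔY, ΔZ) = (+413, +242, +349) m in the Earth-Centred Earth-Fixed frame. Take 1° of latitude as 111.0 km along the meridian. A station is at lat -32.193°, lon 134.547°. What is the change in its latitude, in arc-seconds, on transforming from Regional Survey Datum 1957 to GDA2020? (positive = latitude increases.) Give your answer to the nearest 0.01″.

Δφ = 7.55″

sin φ = -0.532773, cos φ = 0.846258, sin λ = 0.712675, cos λ = -0.701494.
North component: ΔN = −sin φ cos λ·ΔX − sin φ sin λ·ΔY + cos φ·ΔZ = −(-0.532773)(-0.701494)(413) − (-0.532773)(0.712675)(242) + (0.846258)(349) = 232.88 m.
1° of latitude spans 111000 m, so Δφ = 232.88 / 111000 × 3600 = 7.553″.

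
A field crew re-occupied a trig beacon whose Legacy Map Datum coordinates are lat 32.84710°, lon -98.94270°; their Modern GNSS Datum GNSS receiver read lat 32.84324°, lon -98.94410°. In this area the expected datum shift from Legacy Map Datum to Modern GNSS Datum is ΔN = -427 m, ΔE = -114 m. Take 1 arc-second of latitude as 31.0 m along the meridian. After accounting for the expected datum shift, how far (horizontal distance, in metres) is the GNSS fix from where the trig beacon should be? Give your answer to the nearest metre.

Observed coordinate differences: Δφ = -0.00386°, Δλ = -0.00140°.
Converting to metres (1° lat = 111600 m, cos φ = 0.840121): observed ΔN = -430.8 m, observed ΔE = -131.3 m.
Subtracting the expected shift leaves a residual of -430.8 − (-427) = -3.8 m north and -131.3 − (-114) = -17.3 m east.
Residual distance = √((-3.8)² + (-17.3)²) = 17.7 m.

18 m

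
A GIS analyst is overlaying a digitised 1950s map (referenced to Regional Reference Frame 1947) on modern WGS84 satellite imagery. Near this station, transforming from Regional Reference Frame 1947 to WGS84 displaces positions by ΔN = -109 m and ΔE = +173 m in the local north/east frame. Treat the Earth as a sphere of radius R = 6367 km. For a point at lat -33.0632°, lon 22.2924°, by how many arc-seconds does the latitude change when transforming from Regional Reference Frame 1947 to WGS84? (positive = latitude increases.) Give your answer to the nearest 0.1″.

Δφ = -3.5″

On a sphere of radius R, 1 rad of latitude = R, so Δφ = ΔN / R = -109.0 / 6367000 = -1.7120e-05 rad = -3.531″.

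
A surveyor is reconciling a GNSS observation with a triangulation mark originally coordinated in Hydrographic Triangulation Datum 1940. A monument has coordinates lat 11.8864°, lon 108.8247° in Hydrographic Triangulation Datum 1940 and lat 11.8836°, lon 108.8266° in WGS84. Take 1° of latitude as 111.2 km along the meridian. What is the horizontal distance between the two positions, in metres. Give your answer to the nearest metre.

Δφ = 11.8836° − 11.8864° = -0.0028°; Δλ = 108.8266° − 108.8247° = +0.0019°.
ΔN = Δφ × 111200 = -311.4 m; ΔE = Δλ × 111200 × cos(11.8864°) = +0.0019 × 111200 × 0.978558 = 206.7 m.
Distance = √(ΔE² + ΔN²) = √(206.7² + (-311.4)²) = 373.8 m.

374 m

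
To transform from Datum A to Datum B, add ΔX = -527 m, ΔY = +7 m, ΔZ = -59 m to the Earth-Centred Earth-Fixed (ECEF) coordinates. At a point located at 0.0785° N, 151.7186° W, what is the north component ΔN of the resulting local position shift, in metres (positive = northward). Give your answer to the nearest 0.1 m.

The local north axis is (−sin φ cos λ, −sin φ sin λ, cos φ), giving ΔN = -0.636 + 0.005 − 59.000 = -59.63 m.

ΔN = -59.6 m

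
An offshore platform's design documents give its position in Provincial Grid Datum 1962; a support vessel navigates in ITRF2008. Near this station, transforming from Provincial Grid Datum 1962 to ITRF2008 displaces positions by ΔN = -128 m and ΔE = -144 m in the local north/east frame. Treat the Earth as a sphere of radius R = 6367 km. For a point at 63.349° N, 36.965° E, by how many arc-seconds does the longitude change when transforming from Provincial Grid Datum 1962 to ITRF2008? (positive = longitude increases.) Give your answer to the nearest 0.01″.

At latitude 63.349°, cos φ = 0.448555.
One radian of longitude at latitude φ spans R cos φ, so Δλ = ΔE / (R cos φ) = -144.0 / (6367000 × 0.448555) = -5.0421e-05 rad = -10.400″.

Δλ = -10.40″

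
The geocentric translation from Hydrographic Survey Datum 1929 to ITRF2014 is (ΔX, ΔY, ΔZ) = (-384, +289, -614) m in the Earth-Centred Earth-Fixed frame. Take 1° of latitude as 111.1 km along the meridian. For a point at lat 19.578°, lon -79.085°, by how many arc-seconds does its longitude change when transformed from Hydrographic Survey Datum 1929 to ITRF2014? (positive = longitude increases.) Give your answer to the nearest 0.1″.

sin φ = 0.335090, cos φ = 0.942186, sin λ = -0.981909, cos λ = 0.189353.
East component: ΔE = −sin λ·ΔX + cos λ·ΔY = −(-0.981909)(-384) + (0.189353)(289) = -322.33 m.
1° of latitude spans 111100 m; at latitude φ, 1° of longitude spans that × cos φ = 104676.9 m, so Δλ = -322.33 / 104676.9 × 3600 = -11.085″.

Δλ = -11.1″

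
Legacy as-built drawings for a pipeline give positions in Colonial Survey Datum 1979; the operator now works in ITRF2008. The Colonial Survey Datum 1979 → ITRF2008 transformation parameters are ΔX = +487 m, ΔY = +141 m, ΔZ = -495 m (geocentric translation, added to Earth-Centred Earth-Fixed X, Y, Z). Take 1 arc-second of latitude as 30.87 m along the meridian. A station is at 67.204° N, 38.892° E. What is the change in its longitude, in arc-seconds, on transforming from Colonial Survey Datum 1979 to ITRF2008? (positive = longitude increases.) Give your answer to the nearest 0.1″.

sin φ = 0.921890, cos φ = 0.387451, sin λ = 0.627854, cos λ = 0.778331.
East component: ΔE = −sin λ·ΔX + cos λ·ΔY = −(0.627854)(487) + (0.778331)(141) = -196.02 m.
1° of latitude spans 3600 × 30.87 = 111132 m; at latitude φ, 1° of longitude spans that × cos φ = 43058.2 m, so Δλ = -196.02 / 43058.2 × 3600 = -16.389″.

Δλ = -16.4″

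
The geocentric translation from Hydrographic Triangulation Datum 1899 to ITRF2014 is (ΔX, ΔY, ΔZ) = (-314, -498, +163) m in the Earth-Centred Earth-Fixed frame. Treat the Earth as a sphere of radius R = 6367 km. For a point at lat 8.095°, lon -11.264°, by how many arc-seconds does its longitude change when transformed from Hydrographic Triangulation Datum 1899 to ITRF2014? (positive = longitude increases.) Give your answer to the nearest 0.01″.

sin φ = 0.140815, cos φ = 0.990036, sin λ = -0.195330, cos λ = 0.980738.
East component: ΔE = −sin λ·ΔX + cos λ·ΔY = −(-0.195330)(-314) + (0.980738)(-498) = -549.74 m.
1° of latitude spans πR/180 = 111125 m; at latitude φ, 1° of longitude spans that × cos φ = 110017.9 m, so Δλ = -549.74 / 110017.9 × 3600 = -17.989″.

Δλ = -17.99″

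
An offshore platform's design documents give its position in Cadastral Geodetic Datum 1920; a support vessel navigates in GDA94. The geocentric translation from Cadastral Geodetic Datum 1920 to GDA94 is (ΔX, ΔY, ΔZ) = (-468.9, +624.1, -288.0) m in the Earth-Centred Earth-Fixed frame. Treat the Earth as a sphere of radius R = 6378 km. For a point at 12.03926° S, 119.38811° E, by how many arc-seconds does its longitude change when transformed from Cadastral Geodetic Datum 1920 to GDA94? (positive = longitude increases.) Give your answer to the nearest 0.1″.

sin φ = -0.208582, cos φ = 0.978005, sin λ = 0.871316, cos λ = -0.490723.
East component: ΔE = −sin λ·ΔX + cos λ·ΔY = −(0.871316)(-468.9) + (-0.490723)(624.1) = 102.30 m.
1° of latitude spans πR/180 = 111317 m; at latitude φ, 1° of longitude spans that × cos φ = 108868.7 m, so Δλ = 102.30 / 108868.7 × 3600 = 3.383″.

Δλ = 3.4″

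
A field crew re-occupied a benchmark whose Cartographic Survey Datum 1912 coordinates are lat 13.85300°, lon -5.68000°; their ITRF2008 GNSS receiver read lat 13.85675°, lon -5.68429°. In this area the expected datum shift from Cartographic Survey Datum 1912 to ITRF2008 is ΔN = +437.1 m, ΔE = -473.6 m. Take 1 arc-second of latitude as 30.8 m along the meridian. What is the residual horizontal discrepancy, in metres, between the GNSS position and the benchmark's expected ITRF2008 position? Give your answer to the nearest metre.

24 m

Observed coordinate differences: Δφ = +0.00375°, Δλ = -0.00429°.
Converting to metres (1° lat = 110880 m, cos φ = 0.970913): observed ΔN = 415.8 m, observed ΔE = -461.8 m.
Subtracting the expected shift leaves a residual of 415.8 − (437.1) = -21.3 m north and -461.8 − (-473.6) = 11.8 m east.
Residual distance = √((-21.3)² + 11.8²) = 24.3 m.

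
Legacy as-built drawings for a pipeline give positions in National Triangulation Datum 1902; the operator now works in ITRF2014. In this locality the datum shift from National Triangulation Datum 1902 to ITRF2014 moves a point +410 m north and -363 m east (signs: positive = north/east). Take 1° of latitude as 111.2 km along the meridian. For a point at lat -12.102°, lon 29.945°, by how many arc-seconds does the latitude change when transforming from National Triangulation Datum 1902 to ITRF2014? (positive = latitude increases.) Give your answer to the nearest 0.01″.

Δφ = 13.27″

1° of latitude = 111.2 km, so Δφ = 410.0 / 111200 = 0.0036871° = 13.273″.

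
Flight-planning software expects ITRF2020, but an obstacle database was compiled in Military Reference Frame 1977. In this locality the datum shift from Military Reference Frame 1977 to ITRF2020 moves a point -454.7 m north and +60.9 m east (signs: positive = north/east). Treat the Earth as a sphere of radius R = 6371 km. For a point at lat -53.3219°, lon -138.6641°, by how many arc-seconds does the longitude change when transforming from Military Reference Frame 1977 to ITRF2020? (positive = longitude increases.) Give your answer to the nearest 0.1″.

At latitude -53.3219°, cos φ = 0.597319.
One radian of longitude at latitude φ spans R cos φ, so Δλ = ΔE / (R cos φ) = 60.9 / (6371000 × 0.597319) = 1.6003e-05 rad = 3.301″.

Δλ = 3.3″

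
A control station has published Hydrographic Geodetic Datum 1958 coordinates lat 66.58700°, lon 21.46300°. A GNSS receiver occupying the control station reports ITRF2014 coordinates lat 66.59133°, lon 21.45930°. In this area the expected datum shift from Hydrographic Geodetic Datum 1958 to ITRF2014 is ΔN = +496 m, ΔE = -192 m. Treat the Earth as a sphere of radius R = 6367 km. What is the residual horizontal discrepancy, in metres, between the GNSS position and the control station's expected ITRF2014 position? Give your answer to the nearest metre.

Observed coordinate differences: Δφ = +0.00433°, Δλ = -0.00370°.
Converting to metres (1° lat = 111125 m, cos φ = 0.397356): observed ΔN = 481.2 m, observed ΔE = -163.4 m.
Subtracting the expected shift leaves a residual of 481.2 − (496) = -14.8 m north and -163.4 − (-192) = 28.6 m east.
Residual distance = √((-14.8)² + 28.6²) = 32.2 m.

32 m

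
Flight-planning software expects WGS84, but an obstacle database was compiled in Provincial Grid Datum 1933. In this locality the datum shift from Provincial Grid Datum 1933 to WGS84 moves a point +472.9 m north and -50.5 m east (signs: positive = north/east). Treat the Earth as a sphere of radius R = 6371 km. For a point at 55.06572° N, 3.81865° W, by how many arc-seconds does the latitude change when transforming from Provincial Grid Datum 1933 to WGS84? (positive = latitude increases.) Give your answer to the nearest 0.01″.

On a sphere of radius R, 1 rad of latitude = R, so Δφ = ΔN / R = 472.9 / 6371000 = 7.4227e-05 rad = 15.310″.

Δφ = 15.31″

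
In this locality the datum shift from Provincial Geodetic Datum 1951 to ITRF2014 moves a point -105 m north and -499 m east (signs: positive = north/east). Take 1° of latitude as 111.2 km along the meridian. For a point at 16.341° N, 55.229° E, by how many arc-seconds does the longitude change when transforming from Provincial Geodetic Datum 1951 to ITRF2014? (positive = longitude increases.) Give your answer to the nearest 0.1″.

Δλ = -16.8″

At latitude 16.341°, cos φ = 0.959604.
1° of longitude at this latitude = 111.2 × cos φ = 106.71 km, so Δλ = -499.0 / 106708.0 = -0.0046763° = -16.835″.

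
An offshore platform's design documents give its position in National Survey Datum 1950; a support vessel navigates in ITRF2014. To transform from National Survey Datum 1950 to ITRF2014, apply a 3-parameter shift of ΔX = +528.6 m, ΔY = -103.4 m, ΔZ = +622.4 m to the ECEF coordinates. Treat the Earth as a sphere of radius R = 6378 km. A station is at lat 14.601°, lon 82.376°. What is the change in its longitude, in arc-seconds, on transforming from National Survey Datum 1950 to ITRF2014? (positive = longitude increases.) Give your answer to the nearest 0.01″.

Δλ = -17.97″

sin φ = 0.252086, cos φ = 0.967705, sin λ = 0.991160, cos λ = 0.132672.
East component: ΔE = −sin λ·ΔX + cos λ·ΔY = −(0.991160)(528.6) + (0.132672)(-103.4) = -537.65 m.
1° of latitude spans πR/180 = 111317 m; at latitude φ, 1° of longitude spans that × cos φ = 107722.1 m, so Δλ = -537.65 / 107722.1 × 3600 = -17.968″.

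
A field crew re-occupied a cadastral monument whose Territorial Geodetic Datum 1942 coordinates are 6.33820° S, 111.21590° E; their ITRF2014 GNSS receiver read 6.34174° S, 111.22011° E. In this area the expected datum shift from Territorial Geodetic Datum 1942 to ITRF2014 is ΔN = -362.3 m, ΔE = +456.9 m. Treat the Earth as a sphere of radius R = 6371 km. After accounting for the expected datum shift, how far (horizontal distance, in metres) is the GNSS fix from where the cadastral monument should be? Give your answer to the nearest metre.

Observed coordinate differences: Δφ = -0.00354°, Δλ = +0.00421°.
Converting to metres (1° lat = 111195 m, cos φ = 0.993888): observed ΔN = -393.6 m, observed ΔE = 465.3 m.
Subtracting the expected shift leaves a residual of -393.6 − (-362.3) = -31.3 m north and 465.3 − (456.9) = 8.4 m east.
Residual distance = √((-31.3)² + 8.4²) = 32.4 m.

32 m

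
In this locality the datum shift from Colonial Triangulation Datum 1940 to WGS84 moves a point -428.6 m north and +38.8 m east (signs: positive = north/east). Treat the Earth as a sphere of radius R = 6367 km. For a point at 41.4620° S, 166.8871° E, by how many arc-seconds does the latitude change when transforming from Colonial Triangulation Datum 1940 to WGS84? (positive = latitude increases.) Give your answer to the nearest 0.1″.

On a sphere of radius R, 1 rad of latitude = R, so Δφ = ΔN / R = -428.6 / 6367000 = -6.7316e-05 rad = -13.885″.

Δφ = -13.9″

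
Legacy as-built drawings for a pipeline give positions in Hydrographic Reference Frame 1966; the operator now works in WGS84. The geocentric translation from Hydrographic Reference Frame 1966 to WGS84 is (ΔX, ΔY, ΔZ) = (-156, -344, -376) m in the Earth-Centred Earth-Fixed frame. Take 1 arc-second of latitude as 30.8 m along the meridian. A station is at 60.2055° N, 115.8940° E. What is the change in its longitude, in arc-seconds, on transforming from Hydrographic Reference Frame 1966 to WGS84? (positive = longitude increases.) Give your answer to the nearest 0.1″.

sin φ = 0.867813, cos φ = 0.496891, sin λ = 0.899604, cos λ = -0.436708.
East component: ΔE = −sin λ·ΔX + cos λ·ΔY = −(0.899604)(-156) + (-0.436708)(-344) = 290.57 m.
1° of latitude spans 3600 × 30.80 = 110880 m; at latitude φ, 1° of longitude spans that × cos φ = 55095.2 m, so Δλ = 290.57 / 55095.2 × 3600 = 18.986″.

Δλ = 19.0″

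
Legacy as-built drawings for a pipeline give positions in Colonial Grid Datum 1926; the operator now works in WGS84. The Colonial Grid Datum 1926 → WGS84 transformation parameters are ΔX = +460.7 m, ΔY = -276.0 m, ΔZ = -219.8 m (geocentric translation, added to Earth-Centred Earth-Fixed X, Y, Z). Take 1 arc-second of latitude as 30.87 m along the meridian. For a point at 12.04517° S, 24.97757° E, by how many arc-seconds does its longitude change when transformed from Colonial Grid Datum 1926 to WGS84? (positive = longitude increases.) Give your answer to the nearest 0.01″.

Δλ = -14.73″

sin φ = -0.208683, cos φ = 0.977983, sin λ = 0.422263, cos λ = 0.906473.
East component: ΔE = −sin λ·ΔX + cos λ·ΔY = −(0.422263)(460.7) + (0.906473)(-276.0) = -444.72 m.
1° of latitude spans 3600 × 30.87 = 111132 m; at latitude φ, 1° of longitude spans that × cos φ = 108685.2 m, so Δλ = -444.72 / 108685.2 × 3600 = -14.731″.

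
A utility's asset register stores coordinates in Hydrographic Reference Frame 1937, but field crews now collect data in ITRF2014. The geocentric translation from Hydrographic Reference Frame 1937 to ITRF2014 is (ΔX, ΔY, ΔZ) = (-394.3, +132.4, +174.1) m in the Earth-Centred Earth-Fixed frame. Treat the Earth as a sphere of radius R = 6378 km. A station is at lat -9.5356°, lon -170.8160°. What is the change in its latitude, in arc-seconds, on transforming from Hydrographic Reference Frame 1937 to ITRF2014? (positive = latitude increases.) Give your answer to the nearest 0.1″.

Δφ = 7.5″

sin φ = -0.165660, cos φ = 0.986183, sin λ = -0.159606, cos λ = -0.987181.
North component: ΔN = −sin φ cos λ·ΔX − sin φ sin λ·ΔY + cos φ·ΔZ = −(-0.165660)(-0.987181)(-394.3) − (-0.165660)(-0.159606)(132.4) + (0.986183)(174.1) = 232.68 m.
1° of latitude spans πR/180 = 111317 m, so Δφ = 232.68 / 111317 × 3600 = 7.525″.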